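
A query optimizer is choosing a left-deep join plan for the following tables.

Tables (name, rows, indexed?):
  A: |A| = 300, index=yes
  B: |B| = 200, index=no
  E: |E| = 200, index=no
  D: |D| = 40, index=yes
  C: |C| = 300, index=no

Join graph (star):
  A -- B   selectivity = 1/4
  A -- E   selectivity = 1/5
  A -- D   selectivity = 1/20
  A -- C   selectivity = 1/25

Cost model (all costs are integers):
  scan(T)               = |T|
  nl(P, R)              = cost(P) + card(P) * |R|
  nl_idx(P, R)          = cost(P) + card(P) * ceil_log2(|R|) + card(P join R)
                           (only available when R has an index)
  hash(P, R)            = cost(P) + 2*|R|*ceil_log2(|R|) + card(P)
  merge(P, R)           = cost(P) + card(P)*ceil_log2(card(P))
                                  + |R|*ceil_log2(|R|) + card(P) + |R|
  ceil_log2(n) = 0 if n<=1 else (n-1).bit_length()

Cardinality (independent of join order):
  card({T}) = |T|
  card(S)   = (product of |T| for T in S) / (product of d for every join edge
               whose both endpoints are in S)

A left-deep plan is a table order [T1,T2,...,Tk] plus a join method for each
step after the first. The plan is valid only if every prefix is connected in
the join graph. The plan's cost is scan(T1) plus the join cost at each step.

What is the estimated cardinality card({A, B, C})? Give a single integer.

Tables in S: A(300), B(200), C(300)
Edges inside S: A-B(d=4), A-C(d=25)
numerator = 300 * 200 * 300 = 18000000
denominator = 4 * 25 = 100
card(S) = 18000000 / 100 = 180000

180000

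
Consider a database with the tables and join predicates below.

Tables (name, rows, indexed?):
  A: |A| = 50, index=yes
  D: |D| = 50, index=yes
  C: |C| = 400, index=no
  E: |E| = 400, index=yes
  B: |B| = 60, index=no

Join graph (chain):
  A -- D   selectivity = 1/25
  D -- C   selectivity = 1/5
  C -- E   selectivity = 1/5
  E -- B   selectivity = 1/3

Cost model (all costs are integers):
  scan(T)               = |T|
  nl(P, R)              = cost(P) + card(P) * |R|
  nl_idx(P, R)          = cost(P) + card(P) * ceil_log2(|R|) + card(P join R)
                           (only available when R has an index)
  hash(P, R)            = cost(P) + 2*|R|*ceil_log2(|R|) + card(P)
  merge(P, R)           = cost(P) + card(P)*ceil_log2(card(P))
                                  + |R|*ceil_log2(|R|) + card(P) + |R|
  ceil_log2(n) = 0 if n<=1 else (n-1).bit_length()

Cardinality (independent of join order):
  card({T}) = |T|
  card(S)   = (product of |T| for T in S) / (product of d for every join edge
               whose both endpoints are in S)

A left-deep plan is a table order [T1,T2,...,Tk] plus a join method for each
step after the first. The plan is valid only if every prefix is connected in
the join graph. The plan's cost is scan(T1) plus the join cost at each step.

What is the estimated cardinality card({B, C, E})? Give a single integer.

640000

Tables in S: B(60), C(400), E(400)
Edges inside S: C-E(d=5), E-B(d=3)
numerator = 60 * 400 * 400 = 9600000
denominator = 5 * 3 = 15
card(S) = 9600000 / 15 = 640000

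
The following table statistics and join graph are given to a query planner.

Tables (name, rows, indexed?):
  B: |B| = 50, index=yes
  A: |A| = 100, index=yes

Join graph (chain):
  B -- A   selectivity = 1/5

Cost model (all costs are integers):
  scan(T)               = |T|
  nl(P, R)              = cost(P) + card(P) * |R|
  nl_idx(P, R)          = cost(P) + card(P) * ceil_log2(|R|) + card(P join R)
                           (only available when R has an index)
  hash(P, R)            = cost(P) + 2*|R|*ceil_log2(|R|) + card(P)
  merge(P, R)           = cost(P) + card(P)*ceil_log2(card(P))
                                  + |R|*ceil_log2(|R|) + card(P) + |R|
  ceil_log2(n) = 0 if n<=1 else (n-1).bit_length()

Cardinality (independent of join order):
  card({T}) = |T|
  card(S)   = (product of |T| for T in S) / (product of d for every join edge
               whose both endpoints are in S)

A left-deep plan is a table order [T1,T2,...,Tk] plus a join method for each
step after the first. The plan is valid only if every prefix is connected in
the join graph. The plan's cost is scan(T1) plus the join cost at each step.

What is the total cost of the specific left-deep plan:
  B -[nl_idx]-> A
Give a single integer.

1400

step 1: scan B: cost=50, card=50
step 2: join A via nl_idx
    card(P join A) = 50*100/(5) = 1000
    cost = 50 + 50*7 + 1000 = 1400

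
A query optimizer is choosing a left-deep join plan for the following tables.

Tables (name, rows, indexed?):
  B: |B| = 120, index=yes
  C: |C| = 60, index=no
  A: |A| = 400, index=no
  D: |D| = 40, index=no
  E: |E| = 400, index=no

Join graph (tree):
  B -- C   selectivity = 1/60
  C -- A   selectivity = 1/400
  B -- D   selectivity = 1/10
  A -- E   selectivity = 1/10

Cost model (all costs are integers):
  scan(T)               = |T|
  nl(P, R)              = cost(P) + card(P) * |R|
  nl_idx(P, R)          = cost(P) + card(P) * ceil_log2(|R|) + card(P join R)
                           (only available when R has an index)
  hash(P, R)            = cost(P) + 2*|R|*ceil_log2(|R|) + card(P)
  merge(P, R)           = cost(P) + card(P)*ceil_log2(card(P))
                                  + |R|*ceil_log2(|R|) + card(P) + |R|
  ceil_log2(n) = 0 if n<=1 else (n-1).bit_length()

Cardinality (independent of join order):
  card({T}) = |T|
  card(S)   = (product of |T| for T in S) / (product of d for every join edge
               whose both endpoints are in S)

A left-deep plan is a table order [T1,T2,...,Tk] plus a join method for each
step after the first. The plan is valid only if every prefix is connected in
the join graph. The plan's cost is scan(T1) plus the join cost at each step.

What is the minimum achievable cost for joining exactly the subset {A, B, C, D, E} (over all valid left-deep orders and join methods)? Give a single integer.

Selinger DP over subsets of {A,B,C,D,E}:
  {B}: scan cost=120, card=120
  {C}: scan cost=60, card=60
  {A}: scan cost=400, card=400
  {D}: scan cost=40, card=40
  {E}: scan cost=400, card=400
  {BC}: card=120; try (B,nl_idx)→600, (C,hash)→960, (B,merge)→1440, (C,merge)→1500, (B,hash)→1800, (B,nl)→7260 …(+1); best=600 via (B,nl_idx)
  {BD}: card=480; try (D,hash)→720, (B,nl_idx)→800, (B,merge)→1280, (D,merge)→1360, (B,hash)→1760, (B,nl)→4840 …(+1); best=720 via (D,hash)
  {AC}: card=60; try (C,hash)→1520, (A,merge)→4480, (C,merge)→4820, (A,hash)→7320, (A,nl)→24060, (C,nl)→24400; best=1520 via (C,hash)
  {AE}: card=16000; try (E,hash)→8000, (A,hash)→8000, (E,merge)→8400, (A,merge)→8400, (E,nl)→160400, (A,nl)→160400; best=8000 via (E,hash)
  {ABC}: card=120; try (B,nl_idx)→2060, (B,merge)→2900, (B,hash)→3260, (A,merge)→5560, (A,hash)→7920, (B,nl)→8720 …(+1); best=2060 via (B,nl_idx)
  {BCD}: card=480; try (D,hash)→1200, (D,merge)→1840, (C,hash)→1920, (D,nl)→5400, (C,merge)→5940, (C,nl)→29520; best=1200 via (D,hash)
  {ACE}: card=2400; try (E,merge)→5940, (E,hash)→8780, (C,hash)→24720, (E,nl)→25520, (C,merge)→248420, (C,nl)→968000; best=5940 via (E,merge)
  {ABCD}: card=480; try (D,hash)→2660, (D,merge)→3300, (D,nl)→6860, (A,hash)→8880, (A,merge)→10000, (A,nl)→193200; best=2660 via (D,hash)
  {ABCE}: card=4800; try (E,merge)→7020, (E,hash)→9380, (B,hash)→10020, (B,nl_idx)→27540, (B,merge)→38100, (E,nl)→50060 …(+1); best=7020 via (E,merge)
  {ABCDE}: card=19200; try (E,hash)→10340, (E,merge)→11460, (D,hash)→12300, (D,merge)→74500, (E,nl)→194660, (D,nl)→199020; best=10340 via (E,hash)

10340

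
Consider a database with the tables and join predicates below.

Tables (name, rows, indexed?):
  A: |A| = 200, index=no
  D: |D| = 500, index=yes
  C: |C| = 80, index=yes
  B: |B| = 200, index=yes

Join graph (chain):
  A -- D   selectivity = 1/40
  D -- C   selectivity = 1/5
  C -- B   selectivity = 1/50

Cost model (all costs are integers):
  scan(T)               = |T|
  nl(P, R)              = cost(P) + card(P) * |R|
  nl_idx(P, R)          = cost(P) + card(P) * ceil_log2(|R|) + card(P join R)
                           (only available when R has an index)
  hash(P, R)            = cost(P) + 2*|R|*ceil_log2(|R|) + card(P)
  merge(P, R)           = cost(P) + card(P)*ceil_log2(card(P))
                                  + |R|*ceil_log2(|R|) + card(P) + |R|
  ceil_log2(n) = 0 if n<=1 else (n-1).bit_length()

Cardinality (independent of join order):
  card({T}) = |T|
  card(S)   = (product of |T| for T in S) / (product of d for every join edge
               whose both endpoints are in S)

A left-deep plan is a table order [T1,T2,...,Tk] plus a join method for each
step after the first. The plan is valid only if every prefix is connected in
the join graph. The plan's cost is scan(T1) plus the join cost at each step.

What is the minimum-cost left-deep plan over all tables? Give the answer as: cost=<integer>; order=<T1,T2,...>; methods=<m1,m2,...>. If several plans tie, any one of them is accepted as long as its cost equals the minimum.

Selinger DP (subsets sized 1..n):
  {A}: scan cost=200, card=200
  {D}: scan cost=500, card=500
  {C}: scan cost=80, card=80
  {B}: scan cost=200, card=200
  {AD}: card=2500; try (A,hash)→4200, (D,nl_idx)→4500, (D,merge)→7000, (A,merge)→7300, (D,hash)→9400, (D,nl)→100200 …(+1); best=4200 via (A,hash)
  {CD}: card=8000; try (C,hash)→2120, (D,merge)→5720, (C,merge)→6140, (D,nl_idx)→8800, (D,hash)→9160, (C,nl_idx)→12000 …(+2); best=2120 via (C,hash)
  {BC}: card=320; try (B,nl_idx)→1040, (C,hash)→1520, (C,nl_idx)→1920, (B,merge)→2520, (C,merge)→2640, (B,hash)→3360 …(+2); best=1040 via (B,nl_idx)
  {ACD}: card=40000; try (C,hash)→7820, (A,hash)→13320, (C,merge)→37340, (C,nl_idx)→61700, (A,merge)→115920, (C,nl)→204200 …(+1); best=7820 via (C,hash)
  {BCD}: card=32000; try (D,merge)→9240, (D,hash)→10360, (B,hash)→13320, (D,nl_idx)→35920, (B,nl_idx)→98120, (B,merge)→115920 …(+2); best=9240 via (D,merge)
  {ABCD}: card=160000; try (A,hash)→44440, (B,hash)→51020, (B,nl_idx)→487820, (A,merge)→523040, (B,merge)→689620, (A,nl)→6409240 …(+1); best=44440 via (A,hash)

cost=44440; order=C,B,D,A; methods=nl_idx,merge,hash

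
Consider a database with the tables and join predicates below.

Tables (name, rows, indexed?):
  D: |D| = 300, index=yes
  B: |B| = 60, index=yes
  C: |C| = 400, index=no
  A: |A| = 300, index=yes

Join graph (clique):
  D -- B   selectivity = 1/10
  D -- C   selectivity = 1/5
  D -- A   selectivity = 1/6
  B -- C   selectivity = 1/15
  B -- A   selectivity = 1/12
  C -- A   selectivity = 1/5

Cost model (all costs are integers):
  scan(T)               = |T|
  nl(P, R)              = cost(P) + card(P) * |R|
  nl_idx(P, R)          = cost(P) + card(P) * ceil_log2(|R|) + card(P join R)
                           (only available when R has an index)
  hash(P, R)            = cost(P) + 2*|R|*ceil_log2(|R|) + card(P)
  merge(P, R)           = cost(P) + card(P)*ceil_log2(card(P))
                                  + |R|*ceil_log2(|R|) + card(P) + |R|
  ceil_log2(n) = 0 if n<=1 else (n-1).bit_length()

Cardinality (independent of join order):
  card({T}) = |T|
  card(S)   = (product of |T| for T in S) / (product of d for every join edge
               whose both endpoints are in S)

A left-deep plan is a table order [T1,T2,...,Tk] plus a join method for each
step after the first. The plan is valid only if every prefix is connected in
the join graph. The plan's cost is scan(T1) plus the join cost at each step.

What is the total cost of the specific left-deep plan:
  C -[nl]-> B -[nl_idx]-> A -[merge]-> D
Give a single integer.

step 1: scan C: cost=400, card=400
step 2: join B via nl
    card(P join B) = 400*60/(15) = 1600
    cost = 400 + 400*60 = 24400
step 3: join A via nl_idx
    card(P join A) = 1600*300/(12*5) = 8000
    cost = 24400 + 1600*9 + 8000 = 46800
step 4: join D via merge
    card(P join D) = 8000*300/(10*5*6) = 8000
    cost = 46800 + 8000*13 + 300*9 + 8000 + 300 = 161800

161800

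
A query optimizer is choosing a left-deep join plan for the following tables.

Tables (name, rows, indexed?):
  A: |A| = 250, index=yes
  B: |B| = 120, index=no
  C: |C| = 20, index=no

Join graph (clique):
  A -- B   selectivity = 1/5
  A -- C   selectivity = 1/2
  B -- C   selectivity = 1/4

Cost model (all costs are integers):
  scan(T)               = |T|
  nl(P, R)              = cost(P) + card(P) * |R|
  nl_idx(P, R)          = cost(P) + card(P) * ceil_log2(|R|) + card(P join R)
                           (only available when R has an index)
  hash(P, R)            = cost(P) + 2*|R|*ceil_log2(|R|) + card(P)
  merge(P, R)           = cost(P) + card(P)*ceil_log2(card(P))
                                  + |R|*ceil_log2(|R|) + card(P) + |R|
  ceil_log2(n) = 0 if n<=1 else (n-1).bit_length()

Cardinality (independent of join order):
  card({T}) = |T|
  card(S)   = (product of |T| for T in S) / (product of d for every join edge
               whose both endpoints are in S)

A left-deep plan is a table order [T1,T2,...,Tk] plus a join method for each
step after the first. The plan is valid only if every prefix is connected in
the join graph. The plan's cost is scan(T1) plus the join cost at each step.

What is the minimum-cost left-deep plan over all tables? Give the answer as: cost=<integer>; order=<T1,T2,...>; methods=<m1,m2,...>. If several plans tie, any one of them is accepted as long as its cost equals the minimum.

cost=4880; order=A,C,B; methods=hash,hash

Selinger DP (subsets sized 1..n):
  {A}: scan cost=250, card=250
  {B}: scan cost=120, card=120
  {C}: scan cost=20, card=20
  {AB}: card=6000; try (B,hash)→2180, (A,merge)→3330, (B,merge)→3460, (A,hash)→4240, (A,nl_idx)→7080, (A,nl)→30120 …(+1); best=2180 via (B,hash)
  {AC}: card=2500; try (C,hash)→700, (A,merge)→2390, (C,merge)→2620, (A,nl_idx)→2680, (A,hash)→4040, (A,nl)→5020 …(+1); best=700 via (C,hash)
  {BC}: card=600; try (C,hash)→440, (B,merge)→1100, (C,merge)→1200, (B,hash)→1720, (B,nl)→2420, (C,nl)→2520; best=440 via (C,hash)
  {ABC}: card=15000; try (B,hash)→4880, (A,hash)→5040, (C,hash)→8380, (A,merge)→9290, (A,nl_idx)→20240, (B,merge)→34160 …(+4); best=4880 via (B,hash)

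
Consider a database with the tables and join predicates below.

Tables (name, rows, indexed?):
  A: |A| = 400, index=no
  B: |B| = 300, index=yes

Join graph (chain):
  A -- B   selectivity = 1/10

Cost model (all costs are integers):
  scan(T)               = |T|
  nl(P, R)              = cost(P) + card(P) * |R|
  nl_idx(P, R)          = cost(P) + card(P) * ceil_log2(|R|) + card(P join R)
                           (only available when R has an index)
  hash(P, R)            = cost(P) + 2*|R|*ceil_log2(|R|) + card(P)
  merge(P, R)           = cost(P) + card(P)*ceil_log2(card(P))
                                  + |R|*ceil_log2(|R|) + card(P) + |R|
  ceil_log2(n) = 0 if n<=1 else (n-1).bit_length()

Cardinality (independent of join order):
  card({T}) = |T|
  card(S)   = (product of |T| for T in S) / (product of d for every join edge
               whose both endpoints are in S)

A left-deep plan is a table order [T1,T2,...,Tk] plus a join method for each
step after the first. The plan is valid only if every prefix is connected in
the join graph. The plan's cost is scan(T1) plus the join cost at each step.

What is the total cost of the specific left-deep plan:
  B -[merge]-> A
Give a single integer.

7300

step 1: scan B: cost=300, card=300
step 2: join A via merge
    card(P join A) = 300*400/(10) = 12000
    cost = 300 + 300*9 + 400*9 + 300 + 400 = 7300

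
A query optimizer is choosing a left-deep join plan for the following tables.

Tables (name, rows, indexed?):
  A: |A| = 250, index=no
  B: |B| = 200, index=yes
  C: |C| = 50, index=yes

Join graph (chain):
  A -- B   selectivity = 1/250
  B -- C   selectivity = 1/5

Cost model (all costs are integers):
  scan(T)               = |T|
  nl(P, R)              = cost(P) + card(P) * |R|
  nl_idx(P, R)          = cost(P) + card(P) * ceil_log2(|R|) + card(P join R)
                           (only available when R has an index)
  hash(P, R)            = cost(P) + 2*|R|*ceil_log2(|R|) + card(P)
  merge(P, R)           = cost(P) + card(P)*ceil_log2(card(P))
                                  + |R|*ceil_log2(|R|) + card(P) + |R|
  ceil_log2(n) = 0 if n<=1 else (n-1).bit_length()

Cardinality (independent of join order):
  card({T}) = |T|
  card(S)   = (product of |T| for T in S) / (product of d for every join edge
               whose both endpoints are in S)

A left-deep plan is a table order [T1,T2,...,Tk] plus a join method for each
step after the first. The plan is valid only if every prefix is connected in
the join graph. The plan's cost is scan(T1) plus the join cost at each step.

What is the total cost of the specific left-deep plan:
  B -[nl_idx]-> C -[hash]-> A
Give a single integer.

9400

step 1: scan B: cost=200, card=200
step 2: join C via nl_idx
    card(P join C) = 200*50/(5) = 2000
    cost = 200 + 200*6 + 2000 = 3400
step 3: join A via hash
    card(P join A) = 2000*250/(250) = 2000
    cost = 3400 + 2*250*8 + 2000 = 9400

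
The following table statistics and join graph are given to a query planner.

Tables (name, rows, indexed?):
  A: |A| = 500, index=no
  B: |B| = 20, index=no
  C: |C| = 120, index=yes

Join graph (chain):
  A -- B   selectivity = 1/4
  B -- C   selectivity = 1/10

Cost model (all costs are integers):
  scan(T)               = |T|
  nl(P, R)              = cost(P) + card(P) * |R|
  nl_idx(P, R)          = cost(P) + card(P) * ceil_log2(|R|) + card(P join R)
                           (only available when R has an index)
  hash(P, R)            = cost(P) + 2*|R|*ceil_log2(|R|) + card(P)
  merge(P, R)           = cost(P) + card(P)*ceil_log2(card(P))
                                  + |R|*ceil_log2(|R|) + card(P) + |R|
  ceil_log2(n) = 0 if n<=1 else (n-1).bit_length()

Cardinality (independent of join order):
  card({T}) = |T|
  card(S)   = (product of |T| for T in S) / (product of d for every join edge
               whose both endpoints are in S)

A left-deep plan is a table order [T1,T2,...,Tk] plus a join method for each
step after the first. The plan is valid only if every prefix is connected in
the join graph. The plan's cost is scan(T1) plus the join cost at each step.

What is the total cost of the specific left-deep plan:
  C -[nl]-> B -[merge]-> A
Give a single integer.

9680

step 1: scan C: cost=120, card=120
step 2: join B via nl
    card(P join B) = 120*20/(10) = 240
    cost = 120 + 120*20 = 2520
step 3: join A via merge
    card(P join A) = 240*500/(4) = 30000
    cost = 2520 + 240*8 + 500*9 + 240 + 500 = 9680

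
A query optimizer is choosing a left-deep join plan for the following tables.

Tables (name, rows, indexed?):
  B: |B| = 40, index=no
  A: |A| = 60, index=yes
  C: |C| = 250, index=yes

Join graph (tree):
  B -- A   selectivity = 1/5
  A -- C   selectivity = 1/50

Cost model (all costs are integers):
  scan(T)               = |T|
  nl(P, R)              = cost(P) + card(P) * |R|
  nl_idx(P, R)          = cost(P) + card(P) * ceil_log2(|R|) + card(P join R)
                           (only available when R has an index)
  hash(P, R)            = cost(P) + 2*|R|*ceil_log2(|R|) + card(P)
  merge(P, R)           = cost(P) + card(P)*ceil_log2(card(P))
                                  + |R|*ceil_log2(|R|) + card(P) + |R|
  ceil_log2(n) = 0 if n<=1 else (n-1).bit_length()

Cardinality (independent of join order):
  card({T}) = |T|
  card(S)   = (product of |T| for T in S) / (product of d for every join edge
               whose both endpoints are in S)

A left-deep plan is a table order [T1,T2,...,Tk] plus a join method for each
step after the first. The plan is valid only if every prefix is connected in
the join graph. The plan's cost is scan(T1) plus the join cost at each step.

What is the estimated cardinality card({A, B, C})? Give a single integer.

2400

Tables in S: A(60), B(40), C(250)
Edges inside S: B-A(d=5), A-C(d=50)
numerator = 60 * 40 * 250 = 600000
denominator = 5 * 50 = 250
card(S) = 600000 / 250 = 2400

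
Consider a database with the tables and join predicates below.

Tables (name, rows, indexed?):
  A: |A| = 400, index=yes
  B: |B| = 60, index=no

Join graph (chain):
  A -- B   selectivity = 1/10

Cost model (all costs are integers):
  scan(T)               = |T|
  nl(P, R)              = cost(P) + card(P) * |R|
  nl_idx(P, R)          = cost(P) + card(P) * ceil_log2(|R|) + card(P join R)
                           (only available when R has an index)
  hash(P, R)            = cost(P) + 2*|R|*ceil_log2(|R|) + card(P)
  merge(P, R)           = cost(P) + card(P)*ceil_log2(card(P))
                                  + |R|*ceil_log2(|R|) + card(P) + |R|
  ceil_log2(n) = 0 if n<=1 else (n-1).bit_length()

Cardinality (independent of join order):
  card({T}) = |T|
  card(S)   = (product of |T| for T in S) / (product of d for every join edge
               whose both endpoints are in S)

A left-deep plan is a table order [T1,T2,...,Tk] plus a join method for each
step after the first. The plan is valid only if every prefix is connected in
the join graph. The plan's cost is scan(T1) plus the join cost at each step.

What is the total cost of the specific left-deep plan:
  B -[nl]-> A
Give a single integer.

24060

step 1: scan B: cost=60, card=60
step 2: join A via nl
    card(P join A) = 60*400/(10) = 2400
    cost = 60 + 60*400 = 24060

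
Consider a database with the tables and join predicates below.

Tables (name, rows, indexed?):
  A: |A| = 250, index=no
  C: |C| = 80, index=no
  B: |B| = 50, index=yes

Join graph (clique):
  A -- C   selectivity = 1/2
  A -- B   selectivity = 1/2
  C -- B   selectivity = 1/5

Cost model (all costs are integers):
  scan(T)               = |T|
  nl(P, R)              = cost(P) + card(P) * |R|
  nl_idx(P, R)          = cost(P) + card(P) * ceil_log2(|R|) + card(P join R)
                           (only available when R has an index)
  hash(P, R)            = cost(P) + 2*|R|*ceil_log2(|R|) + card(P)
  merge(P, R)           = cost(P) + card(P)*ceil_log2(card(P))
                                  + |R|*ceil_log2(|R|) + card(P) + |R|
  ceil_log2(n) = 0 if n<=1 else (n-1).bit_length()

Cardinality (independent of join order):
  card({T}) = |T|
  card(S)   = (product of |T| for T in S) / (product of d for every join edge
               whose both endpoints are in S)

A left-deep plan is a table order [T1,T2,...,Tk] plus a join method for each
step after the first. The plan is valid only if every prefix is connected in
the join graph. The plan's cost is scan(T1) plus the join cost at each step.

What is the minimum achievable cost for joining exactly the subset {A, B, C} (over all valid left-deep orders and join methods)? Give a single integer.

5560

Selinger DP over subsets of {A,B,C}:
  {A}: scan cost=250, card=250
  {C}: scan cost=80, card=80
  {B}: scan cost=50, card=50
  {AC}: card=10000; try (C,hash)→1620, (A,merge)→2970, (C,merge)→3140, (A,hash)→4160, (A,nl)→20080, (C,nl)→20250; best=1620 via (C,hash)
  {AB}: card=6250; try (B,hash)→1100, (A,merge)→2650, (B,merge)→2850, (A,hash)→4100, (B,nl_idx)→8000, (A,nl)→12550 …(+1); best=1100 via (B,hash)
  {BC}: card=800; try (B,hash)→760, (C,merge)→1040, (B,merge)→1070, (C,hash)→1220, (B,nl_idx)→1360, (C,nl)→4050 …(+1); best=760 via (B,hash)
  {ABC}: card=50000; try (A,hash)→5560, (C,hash)→8470, (A,merge)→11810, (B,hash)→12220, (C,merge)→89240, (B,nl_idx)→111620 …(+4); best=5560 via (A,hash)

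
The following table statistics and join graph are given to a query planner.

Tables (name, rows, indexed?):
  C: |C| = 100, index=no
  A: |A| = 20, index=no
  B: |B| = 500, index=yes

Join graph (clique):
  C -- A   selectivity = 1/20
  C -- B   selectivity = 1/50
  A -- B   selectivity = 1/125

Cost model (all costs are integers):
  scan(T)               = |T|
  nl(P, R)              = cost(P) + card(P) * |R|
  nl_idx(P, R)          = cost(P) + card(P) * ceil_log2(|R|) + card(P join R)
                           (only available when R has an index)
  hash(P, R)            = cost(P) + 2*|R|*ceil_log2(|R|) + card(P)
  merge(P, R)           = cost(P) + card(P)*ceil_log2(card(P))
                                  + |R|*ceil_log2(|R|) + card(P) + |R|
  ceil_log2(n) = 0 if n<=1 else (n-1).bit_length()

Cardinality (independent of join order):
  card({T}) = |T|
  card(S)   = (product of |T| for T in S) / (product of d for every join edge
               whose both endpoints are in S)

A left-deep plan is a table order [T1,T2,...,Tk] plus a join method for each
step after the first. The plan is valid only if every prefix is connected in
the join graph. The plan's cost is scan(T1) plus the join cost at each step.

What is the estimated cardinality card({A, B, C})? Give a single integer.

Tables in S: A(20), B(500), C(100)
Edges inside S: C-A(d=20), C-B(d=50), A-B(d=125)
numerator = 20 * 500 * 100 = 1000000
denominator = 20 * 50 * 125 = 125000
card(S) = 1000000 / 125000 = 8

8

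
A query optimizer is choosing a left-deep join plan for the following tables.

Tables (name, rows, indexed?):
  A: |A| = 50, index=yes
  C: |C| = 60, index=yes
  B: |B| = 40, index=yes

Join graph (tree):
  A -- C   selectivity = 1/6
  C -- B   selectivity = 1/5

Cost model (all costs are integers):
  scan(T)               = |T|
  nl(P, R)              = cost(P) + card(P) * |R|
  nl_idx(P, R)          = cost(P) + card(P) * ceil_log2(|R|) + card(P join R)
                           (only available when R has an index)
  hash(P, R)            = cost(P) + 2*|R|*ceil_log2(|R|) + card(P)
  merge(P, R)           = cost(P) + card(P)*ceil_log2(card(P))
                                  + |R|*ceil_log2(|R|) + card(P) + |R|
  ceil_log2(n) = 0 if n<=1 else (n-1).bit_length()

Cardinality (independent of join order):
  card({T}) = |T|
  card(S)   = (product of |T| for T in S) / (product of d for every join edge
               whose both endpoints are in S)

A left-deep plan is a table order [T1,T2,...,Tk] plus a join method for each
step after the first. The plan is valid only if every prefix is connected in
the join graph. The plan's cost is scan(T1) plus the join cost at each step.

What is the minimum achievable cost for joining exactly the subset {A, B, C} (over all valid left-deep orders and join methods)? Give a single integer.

Selinger DP over subsets of {A,B,C}:
  {A}: scan cost=50, card=50
  {C}: scan cost=60, card=60
  {B}: scan cost=40, card=40
  {AC}: card=500; try (A,hash)→720, (C,hash)→820, (C,merge)→820, (A,merge)→830, (C,nl_idx)→850, (A,nl_idx)→920 …(+2); best=720 via (A,hash)
  {BC}: card=480; try (B,hash)→600, (C,merge)→740, (C,nl_idx)→760, (B,merge)→760, (C,hash)→800, (B,nl_idx)→900 …(+2); best=600 via (B,hash)
  {ABC}: card=4000; try (A,hash)→1680, (B,hash)→1700, (A,merge)→5750, (B,merge)→6000, (A,nl_idx)→7480, (B,nl_idx)→7720 …(+2); best=1680 via (A,hash)

1680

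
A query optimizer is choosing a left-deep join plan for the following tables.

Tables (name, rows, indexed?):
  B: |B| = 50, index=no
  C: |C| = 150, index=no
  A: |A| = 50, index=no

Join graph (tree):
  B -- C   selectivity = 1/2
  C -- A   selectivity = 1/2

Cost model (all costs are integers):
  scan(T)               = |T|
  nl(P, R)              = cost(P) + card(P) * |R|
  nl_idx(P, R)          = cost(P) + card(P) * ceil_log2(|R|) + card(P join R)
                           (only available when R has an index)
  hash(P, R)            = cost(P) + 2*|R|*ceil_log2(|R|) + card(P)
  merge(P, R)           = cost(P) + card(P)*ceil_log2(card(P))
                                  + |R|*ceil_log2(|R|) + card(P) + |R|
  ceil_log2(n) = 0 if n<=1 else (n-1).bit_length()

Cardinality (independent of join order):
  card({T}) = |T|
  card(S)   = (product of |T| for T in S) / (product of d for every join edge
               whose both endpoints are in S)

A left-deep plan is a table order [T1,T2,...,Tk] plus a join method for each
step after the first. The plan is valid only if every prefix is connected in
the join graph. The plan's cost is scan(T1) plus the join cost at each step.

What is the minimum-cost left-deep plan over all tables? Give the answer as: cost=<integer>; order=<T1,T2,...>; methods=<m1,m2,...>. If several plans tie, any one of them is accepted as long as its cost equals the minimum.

Selinger DP (subsets sized 1..n):
  {B}: scan cost=50, card=50
  {C}: scan cost=150, card=150
  {A}: scan cost=50, card=50
  {BC}: card=3750; try (B,hash)→900, (C,merge)→1750, (B,merge)→1850, (C,hash)→2500, (C,nl)→7550, (B,nl)→7650; best=900 via (B,hash)
  {AC}: card=3750; try (A,hash)→900, (C,merge)→1750, (A,merge)→1850, (C,hash)→2500, (C,nl)→7550, (A,nl)→7650; best=900 via (A,hash)
  {ABC}: card=93750; try (B,hash)→5250, (A,hash)→5250, (B,merge)→50000, (A,merge)→50000, (B,nl)→188400, (A,nl)→188400; best=5250 via (B,hash)

cost=5250; order=C,A,B; methods=hash,hash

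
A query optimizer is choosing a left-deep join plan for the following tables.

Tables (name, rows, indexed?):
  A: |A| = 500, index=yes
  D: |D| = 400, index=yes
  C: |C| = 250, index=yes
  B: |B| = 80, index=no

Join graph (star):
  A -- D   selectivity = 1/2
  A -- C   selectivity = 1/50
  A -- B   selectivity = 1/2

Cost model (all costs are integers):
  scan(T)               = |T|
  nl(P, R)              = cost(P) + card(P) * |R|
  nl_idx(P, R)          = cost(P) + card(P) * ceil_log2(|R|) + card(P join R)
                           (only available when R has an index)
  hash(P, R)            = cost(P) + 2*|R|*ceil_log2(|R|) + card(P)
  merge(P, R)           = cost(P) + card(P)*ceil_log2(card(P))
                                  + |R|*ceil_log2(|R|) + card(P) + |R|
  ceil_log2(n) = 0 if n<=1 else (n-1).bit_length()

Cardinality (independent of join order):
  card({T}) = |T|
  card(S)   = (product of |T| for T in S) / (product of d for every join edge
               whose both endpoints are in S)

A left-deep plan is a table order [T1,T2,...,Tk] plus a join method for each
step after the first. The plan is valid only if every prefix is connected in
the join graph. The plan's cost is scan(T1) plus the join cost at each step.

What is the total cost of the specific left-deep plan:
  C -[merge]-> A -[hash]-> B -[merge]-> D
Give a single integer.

step 1: scan C: cost=250, card=250
step 2: join A via merge
    card(P join A) = 250*500/(50) = 2500
    cost = 250 + 250*8 + 500*9 + 250 + 500 = 7500
step 3: join B via hash
    card(P join B) = 2500*80/(2) = 100000
    cost = 7500 + 2*80*7 + 2500 = 11120
step 4: join D via merge
    card(P join D) = 100000*400/(2) = 20000000
    cost = 11120 + 100000*17 + 400*9 + 100000 + 400 = 1815120

1815120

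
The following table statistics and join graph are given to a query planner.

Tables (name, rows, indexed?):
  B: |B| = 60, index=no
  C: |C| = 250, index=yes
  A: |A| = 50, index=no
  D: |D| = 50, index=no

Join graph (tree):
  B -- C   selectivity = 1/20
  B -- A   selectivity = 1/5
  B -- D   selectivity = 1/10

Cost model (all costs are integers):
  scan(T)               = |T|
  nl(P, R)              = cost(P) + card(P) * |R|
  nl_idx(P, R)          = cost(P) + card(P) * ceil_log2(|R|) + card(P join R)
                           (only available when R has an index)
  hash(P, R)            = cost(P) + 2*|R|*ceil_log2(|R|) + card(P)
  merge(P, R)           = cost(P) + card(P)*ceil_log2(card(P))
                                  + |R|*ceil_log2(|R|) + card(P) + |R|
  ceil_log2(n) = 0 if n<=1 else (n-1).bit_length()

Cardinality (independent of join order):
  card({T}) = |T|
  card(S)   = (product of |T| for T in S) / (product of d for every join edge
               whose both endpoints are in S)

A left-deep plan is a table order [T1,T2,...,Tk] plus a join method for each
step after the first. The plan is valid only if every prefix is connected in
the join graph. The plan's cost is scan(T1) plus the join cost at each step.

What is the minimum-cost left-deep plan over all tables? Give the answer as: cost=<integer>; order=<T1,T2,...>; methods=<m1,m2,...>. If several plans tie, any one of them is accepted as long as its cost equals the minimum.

Selinger DP (subsets sized 1..n):
  {B}: scan cost=60, card=60
  {C}: scan cost=250, card=250
  {A}: scan cost=50, card=50
  {D}: scan cost=50, card=50
  {BC}: card=750; try (B,hash)→1220, (C,nl_idx)→1290, (C,merge)→2730, (B,merge)→2920, (C,hash)→4120, (C,nl)→15060 …(+1); best=1220 via (B,hash)
  {AB}: card=600; try (A,hash)→720, (B,hash)→820, (B,merge)→820, (A,merge)→830, (B,nl)→3050, (A,nl)→3060; best=720 via (A,hash)
  {BD}: card=300; try (D,hash)→720, (B,hash)→820, (B,merge)→820, (D,merge)→830, (B,nl)→3050, (D,nl)→3060; best=720 via (D,hash)
  {ABC}: card=7500; try (A,hash)→2570, (C,hash)→5320, (C,merge)→9570, (A,merge)→9820, (C,nl_idx)→13020, (A,nl)→38720 …(+1); best=2570 via (A,hash)
  {BCD}: card=3750; try (D,hash)→2570, (C,hash)→5020, (C,merge)→5970, (C,nl_idx)→6870, (D,merge)→9820, (D,nl)→38720 …(+1); best=2570 via (D,hash)
  {ABD}: card=3000; try (A,hash)→1620, (D,hash)→1920, (A,merge)→4070, (D,merge)→7670, (A,nl)→15720, (D,nl)→30720; best=1620 via (A,hash)
  {ABCD}: card=37500; try (A,hash)→6920, (C,hash)→8620, (D,hash)→10670, (C,merge)→42870, (A,merge)→51670, (C,nl_idx)→63120 …(+4); best=6920 via (A,hash)

cost=6920; order=C,B,D,A; methods=hash,hash,hash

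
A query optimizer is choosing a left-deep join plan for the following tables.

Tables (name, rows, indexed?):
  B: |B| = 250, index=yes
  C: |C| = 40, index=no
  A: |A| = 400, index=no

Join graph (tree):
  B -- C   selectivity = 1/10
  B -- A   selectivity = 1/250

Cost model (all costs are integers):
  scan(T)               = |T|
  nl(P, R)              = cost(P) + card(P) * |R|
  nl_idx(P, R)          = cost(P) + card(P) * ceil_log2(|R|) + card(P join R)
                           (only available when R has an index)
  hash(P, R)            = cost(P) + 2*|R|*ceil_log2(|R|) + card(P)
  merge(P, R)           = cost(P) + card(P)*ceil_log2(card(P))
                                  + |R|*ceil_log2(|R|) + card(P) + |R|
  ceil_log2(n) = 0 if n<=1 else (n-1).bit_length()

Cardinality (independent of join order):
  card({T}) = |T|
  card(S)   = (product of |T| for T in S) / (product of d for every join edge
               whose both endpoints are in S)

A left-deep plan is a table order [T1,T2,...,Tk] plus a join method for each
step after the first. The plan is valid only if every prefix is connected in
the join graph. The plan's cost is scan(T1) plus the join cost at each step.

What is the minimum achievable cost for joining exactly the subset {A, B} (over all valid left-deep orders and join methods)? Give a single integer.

Selinger DP over subsets of {A,B}:
  {B}: scan cost=250, card=250
  {A}: scan cost=400, card=400
  {AB}: card=400; try (B,nl_idx)→4000, (B,hash)→4800, (A,merge)→6500, (B,merge)→6650, (A,hash)→7700, (A,nl)→100250 …(+1); best=4000 via (B,nl_idx)

4000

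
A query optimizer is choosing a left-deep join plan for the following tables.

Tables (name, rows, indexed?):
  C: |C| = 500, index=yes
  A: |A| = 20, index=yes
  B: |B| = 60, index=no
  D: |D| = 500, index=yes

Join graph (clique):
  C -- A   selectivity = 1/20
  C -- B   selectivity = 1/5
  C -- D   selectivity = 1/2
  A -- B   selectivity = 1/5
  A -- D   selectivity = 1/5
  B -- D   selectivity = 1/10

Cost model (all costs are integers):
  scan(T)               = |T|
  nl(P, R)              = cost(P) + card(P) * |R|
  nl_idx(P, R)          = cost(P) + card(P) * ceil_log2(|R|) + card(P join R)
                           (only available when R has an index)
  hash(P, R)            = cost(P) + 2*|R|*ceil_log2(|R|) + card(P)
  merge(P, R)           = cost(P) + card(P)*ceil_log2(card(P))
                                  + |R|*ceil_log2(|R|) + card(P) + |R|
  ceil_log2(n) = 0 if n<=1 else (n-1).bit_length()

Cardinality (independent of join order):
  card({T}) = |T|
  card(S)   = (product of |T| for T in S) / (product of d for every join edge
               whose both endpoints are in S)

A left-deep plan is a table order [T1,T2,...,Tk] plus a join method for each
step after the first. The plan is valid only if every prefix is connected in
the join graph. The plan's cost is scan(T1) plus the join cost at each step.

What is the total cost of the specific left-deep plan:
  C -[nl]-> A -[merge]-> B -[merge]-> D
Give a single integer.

35320

step 1: scan C: cost=500, card=500
step 2: join A via nl
    card(P join A) = 500*20/(20) = 500
    cost = 500 + 500*20 = 10500
step 3: join B via merge
    card(P join B) = 500*60/(5*5) = 1200
    cost = 10500 + 500*9 + 60*6 + 500 + 60 = 15920
step 4: join D via merge
    card(P join D) = 1200*500/(2*5*10) = 6000
    cost = 15920 + 1200*11 + 500*9 + 1200 + 500 = 35320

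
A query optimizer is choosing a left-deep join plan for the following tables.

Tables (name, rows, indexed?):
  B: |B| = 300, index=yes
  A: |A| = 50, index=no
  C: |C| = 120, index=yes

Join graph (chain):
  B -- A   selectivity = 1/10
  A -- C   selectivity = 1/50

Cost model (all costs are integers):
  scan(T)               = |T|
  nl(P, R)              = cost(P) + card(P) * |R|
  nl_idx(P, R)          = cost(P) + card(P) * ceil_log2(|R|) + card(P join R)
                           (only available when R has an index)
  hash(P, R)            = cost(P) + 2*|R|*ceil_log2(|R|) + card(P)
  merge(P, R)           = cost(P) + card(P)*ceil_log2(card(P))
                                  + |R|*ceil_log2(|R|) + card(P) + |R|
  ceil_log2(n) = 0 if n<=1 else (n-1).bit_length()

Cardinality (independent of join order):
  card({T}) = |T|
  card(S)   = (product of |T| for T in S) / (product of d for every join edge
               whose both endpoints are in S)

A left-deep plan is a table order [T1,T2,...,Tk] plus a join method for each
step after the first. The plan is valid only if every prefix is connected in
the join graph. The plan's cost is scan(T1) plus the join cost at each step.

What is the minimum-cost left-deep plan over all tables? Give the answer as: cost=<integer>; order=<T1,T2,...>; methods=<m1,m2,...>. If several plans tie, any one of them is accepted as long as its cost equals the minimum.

cost=4380; order=B,A,C; methods=hash,hash

Selinger DP (subsets sized 1..n):
  {B}: scan cost=300, card=300
  {A}: scan cost=50, card=50
  {C}: scan cost=120, card=120
  {AB}: card=1500; try (A,hash)→1200, (B,nl_idx)→2000, (B,merge)→3400, (A,merge)→3650, (B,hash)→5500, (B,nl)→15050 …(+1); best=1200 via (A,hash)
  {AC}: card=120; try (C,nl_idx)→520, (A,hash)→840, (C,merge)→1360, (A,merge)→1430, (C,hash)→1780, (C,nl)→6050 …(+1); best=520 via (C,nl_idx)
  {ABC}: card=3600; try (C,hash)→4380, (B,merge)→4480, (B,nl_idx)→5200, (B,hash)→6040, (C,nl_idx)→15300, (C,merge)→20160 …(+2); best=4380 via (C,hash)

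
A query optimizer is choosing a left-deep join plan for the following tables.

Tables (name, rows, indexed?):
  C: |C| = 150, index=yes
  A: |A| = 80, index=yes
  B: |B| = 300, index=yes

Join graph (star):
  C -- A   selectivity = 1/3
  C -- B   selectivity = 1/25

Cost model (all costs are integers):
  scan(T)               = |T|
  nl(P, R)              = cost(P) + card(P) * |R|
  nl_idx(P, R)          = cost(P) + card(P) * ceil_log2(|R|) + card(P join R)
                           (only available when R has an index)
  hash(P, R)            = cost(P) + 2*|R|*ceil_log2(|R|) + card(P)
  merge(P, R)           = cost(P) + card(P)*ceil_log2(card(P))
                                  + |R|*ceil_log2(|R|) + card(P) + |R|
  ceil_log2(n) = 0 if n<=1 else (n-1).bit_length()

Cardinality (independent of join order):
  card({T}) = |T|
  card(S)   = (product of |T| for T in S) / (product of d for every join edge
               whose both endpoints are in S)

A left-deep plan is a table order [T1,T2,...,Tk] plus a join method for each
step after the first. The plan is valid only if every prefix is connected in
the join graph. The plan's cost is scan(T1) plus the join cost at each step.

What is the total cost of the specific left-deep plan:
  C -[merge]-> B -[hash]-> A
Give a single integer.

step 1: scan C: cost=150, card=150
step 2: join B via merge
    card(P join B) = 150*300/(25) = 1800
    cost = 150 + 150*8 + 300*9 + 150 + 300 = 4500
step 3: join A via hash
    card(P join A) = 1800*80/(3) = 48000
    cost = 4500 + 2*80*7 + 1800 = 7420

7420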